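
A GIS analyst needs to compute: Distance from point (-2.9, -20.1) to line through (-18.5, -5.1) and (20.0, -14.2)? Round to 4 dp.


|cross product| = 435.54
|line direction| = sqrt(1565.06) = 39.5608
Distance = 435.54/sqrt(1565.06) = 11.0094

11.0094


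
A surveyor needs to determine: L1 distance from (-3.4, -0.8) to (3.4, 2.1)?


|(-3.4)-3.4| + |(-0.8)-2.1| = 6.8 + 2.9 = 9.7

9.7


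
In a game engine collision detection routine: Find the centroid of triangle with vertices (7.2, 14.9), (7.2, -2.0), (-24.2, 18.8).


Centroid = ((x_A+x_B+x_C)/3, (y_A+y_B+y_C)/3)
= ((7.2+7.2+(-24.2))/3, (14.9+(-2)+18.8)/3)
= (-3.2667, 10.5667)

(-3.2667, 10.5667)


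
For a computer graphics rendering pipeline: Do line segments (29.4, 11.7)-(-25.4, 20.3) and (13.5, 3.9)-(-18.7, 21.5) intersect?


Cross products: d1=-531, d2=156.56, d3=564.18, d4=-123.38
d1*d2 < 0 and d3*d4 < 0? yes

Yes, they intersect


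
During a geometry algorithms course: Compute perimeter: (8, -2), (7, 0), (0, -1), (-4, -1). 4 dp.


Sides: (8, -2)->(7, 0): sqrt(5) = 2.236068, (7, 0)->(0, -1): sqrt(50) = 7.071068, (0, -1)->(-4, -1): sqrt(16) = 4, (-4, -1)->(8, -2): sqrt(145) = 12.041595
Sum = 25.348731
Perimeter = 25.3487

25.3487


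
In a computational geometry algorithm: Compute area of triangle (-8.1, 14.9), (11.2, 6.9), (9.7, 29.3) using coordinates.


Area = |x_A(y_B-y_C) + x_B(y_C-y_A) + x_C(y_A-y_B)|/2
= |181.44 + 161.28 + 77.6|/2
= 420.32/2 = 210.16

210.16


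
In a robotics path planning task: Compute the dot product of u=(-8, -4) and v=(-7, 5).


u . v = u_x*v_x + u_y*v_y = (-8)*(-7) + (-4)*5
= 56 + (-20) = 36

36


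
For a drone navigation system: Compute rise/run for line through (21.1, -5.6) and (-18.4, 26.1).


slope = (y2-y1)/(x2-x1) = (26.1-(-5.6))/((-18.4)-21.1) = 31.7/(-39.5) = -0.8025

-0.8025


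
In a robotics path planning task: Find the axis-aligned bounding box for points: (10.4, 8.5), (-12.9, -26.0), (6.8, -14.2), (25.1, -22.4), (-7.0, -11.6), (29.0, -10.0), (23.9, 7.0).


x range: [-12.9, 29]
y range: [-26, 8.5]
Bounding box: (-12.9,-26) to (29,8.5)

(-12.9,-26) to (29,8.5)


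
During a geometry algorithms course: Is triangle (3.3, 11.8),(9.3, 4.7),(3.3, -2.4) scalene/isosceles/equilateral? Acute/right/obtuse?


Side lengths squared: AB^2=86.41, BC^2=86.41, CA^2=201.64
Sorted: [86.41, 86.41, 201.64]
By sides: Isosceles, By angles: Obtuse

Isosceles, Obtuse


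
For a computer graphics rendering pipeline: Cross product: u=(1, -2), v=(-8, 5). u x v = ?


u x v = u_x*v_y - u_y*v_x = 1*5 - (-2)*(-8)
= 5 - 16 = -11

-11


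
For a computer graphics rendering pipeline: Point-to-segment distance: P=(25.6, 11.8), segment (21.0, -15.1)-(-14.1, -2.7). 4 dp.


Project P onto AB: t = 0.1242 (clamped to [0,1])
Closest point on segment: (16.6409, -13.56)
Distance: 26.896

26.896


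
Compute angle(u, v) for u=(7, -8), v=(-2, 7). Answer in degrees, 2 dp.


u.v = -70, |u| = sqrt(113) = 10.6301, |v| = sqrt(53) = 7.2801
cos(theta) = u.v/(|u||v|) = -70/sqrt(5989) = -0.904526
theta = acos(-0.904526) = 154.76 degrees

154.76 degrees


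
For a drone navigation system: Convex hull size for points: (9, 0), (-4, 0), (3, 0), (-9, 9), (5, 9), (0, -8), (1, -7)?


Convex hull vertices (CCW): (-9, 9), (0, -8), (9, 0), (5, 9)
Count = 4

4


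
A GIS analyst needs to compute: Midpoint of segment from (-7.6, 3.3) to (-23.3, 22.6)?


M = (((-7.6)+(-23.3))/2, (3.3+22.6)/2)
= (-15.45, 12.95)

(-15.45, 12.95)


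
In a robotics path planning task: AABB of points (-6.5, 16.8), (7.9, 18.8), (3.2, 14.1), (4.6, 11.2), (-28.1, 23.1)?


x range: [-28.1, 7.9]
y range: [11.2, 23.1]
Bounding box: (-28.1,11.2) to (7.9,23.1)

(-28.1,11.2) to (7.9,23.1)


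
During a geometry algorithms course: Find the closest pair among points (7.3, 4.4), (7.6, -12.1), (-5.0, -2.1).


d(P0,P1) = 16.5027, d(P0,P2) = 13.9119, d(P1,P2) = 16.086
Closest: P0 and P2

Closest pair: (7.3, 4.4) and (-5.0, -2.1), distance = 13.9119


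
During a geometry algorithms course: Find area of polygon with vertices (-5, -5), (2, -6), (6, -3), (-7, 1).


Shoelace sum: ((-5)*(-6) - 2*(-5)) + (2*(-3) - 6*(-6)) + (6*1 - (-7)*(-3)) + ((-7)*(-5) - (-5)*1)
= 95
Area = |95|/2 = 47.5

47.5


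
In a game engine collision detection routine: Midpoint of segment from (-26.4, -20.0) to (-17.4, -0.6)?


M = (((-26.4)+(-17.4))/2, ((-20)+(-0.6))/2)
= (-21.9, -10.3)

(-21.9, -10.3)


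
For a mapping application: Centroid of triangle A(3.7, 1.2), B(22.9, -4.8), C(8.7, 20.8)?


Centroid = ((x_A+x_B+x_C)/3, (y_A+y_B+y_C)/3)
= ((3.7+22.9+8.7)/3, (1.2+(-4.8)+20.8)/3)
= (11.7667, 5.7333)

(11.7667, 5.7333)


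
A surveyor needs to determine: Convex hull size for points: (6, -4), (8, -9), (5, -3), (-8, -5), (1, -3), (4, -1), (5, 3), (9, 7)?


Convex hull vertices (CCW): (-8, -5), (8, -9), (9, 7)
Count = 3

3


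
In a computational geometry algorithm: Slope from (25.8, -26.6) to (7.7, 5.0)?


slope = (y2-y1)/(x2-x1) = (5-(-26.6))/(7.7-25.8) = 31.6/(-18.1) = -1.7459

-1.7459


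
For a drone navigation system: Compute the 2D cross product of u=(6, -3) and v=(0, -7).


u x v = u_x*v_y - u_y*v_x = 6*(-7) - (-3)*0
= (-42) - 0 = -42

-42


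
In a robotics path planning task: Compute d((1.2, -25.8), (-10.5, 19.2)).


dx=-11.7, dy=45
d^2 = (-11.7)^2 + 45^2 = 2161.89
d = sqrt(2161.89) = 46.4961

46.4961


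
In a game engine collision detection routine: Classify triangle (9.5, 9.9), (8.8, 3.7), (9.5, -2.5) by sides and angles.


Side lengths squared: AB^2=38.93, BC^2=38.93, CA^2=153.76
Sorted: [38.93, 38.93, 153.76]
By sides: Isosceles, By angles: Obtuse

Isosceles, Obtuse


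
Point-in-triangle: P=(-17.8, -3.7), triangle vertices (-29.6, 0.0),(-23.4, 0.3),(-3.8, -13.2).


Cross products: AB x AP = -26.48, BC x BP = -2.8, CA x CP = -60.3
All same sign? yes

Yes, inside


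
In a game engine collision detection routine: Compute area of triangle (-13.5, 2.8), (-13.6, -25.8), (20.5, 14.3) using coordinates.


Area = |x_A(y_B-y_C) + x_B(y_C-y_A) + x_C(y_A-y_B)|/2
= |541.35 + (-156.4) + 586.3|/2
= 971.25/2 = 485.625

485.625


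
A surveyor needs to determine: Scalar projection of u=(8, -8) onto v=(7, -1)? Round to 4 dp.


u.v = 64, |v| = sqrt(50) = 7.0711
Scalar projection = u.v / |v| = 64 / sqrt(50) = 9.051

9.051


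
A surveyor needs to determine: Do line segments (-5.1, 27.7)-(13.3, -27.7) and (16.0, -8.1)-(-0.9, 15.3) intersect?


Cross products: d1=-111.28, d2=394.42, d3=510.22, d4=4.52
d1*d2 < 0 and d3*d4 < 0? no

No, they don't intersect


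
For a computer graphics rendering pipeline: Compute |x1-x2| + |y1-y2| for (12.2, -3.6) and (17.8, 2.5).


|12.2-17.8| + |(-3.6)-2.5| = 5.6 + 6.1 = 11.7

11.7


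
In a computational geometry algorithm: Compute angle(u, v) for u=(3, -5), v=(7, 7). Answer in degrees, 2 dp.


u.v = -14, |u| = sqrt(34) = 5.831, |v| = sqrt(98) = 9.8995
cos(theta) = u.v/(|u||v|) = -14/sqrt(3332) = -0.242536
theta = acos(-0.242536) = 104.04 degrees

104.04 degrees


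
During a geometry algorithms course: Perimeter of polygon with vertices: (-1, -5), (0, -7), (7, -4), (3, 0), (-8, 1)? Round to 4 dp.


Sides: (-1, -5)->(0, -7): sqrt(5) = 2.236068, (0, -7)->(7, -4): sqrt(58) = 7.615773, (7, -4)->(3, 0): sqrt(32) = 5.656854, (3, 0)->(-8, 1): sqrt(122) = 11.045361, (-8, 1)->(-1, -5): sqrt(85) = 9.219544
Sum = 35.7736
Perimeter = 35.7736

35.7736


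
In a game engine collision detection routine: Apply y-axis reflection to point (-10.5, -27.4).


Reflection over y-axis: (x,y) -> (-x,y)
(-10.5, -27.4) -> (10.5, -27.4)

(10.5, -27.4)


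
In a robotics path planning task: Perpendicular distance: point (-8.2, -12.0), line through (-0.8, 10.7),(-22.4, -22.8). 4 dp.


|cross product| = 242.42
|line direction| = sqrt(1588.81) = 39.8599
Distance = 242.42/sqrt(1588.81) = 6.0818

6.0818


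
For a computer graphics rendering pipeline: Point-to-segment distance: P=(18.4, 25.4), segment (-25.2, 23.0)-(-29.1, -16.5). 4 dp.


Project P onto AB: t = 0 (clamped to [0,1])
Closest point on segment: (-25.2, 23)
Distance: 43.666

43.666


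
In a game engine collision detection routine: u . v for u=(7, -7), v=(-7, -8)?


u . v = u_x*v_x + u_y*v_y = 7*(-7) + (-7)*(-8)
= (-49) + 56 = 7

7


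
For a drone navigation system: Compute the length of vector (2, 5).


|u| = sqrt(2^2 + 5^2) = sqrt(29) = 5.3852

5.3852


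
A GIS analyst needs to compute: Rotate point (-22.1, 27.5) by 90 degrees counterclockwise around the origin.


90° CCW: (x,y) -> (-y, x)
(-22.1,27.5) -> (-27.5, -22.1)

(-27.5, -22.1)


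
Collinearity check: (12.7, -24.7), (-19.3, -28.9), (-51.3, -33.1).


Cross product: ((-19.3)-12.7)*((-33.1)-(-24.7)) - ((-28.9)-(-24.7))*((-51.3)-12.7)
= 0

Yes, collinear


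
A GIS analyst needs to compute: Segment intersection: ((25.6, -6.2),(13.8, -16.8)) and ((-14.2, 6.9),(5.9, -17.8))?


Cross products: d1=719.75, d2=215.23, d3=-576.46, d4=-71.94
d1*d2 < 0 and d3*d4 < 0? no

No, they don't intersect


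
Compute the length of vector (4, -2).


|u| = sqrt(4^2 + (-2)^2) = sqrt(20) = 4.4721

4.4721


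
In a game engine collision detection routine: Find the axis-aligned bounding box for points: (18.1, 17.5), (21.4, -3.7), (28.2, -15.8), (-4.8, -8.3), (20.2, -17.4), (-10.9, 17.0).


x range: [-10.9, 28.2]
y range: [-17.4, 17.5]
Bounding box: (-10.9,-17.4) to (28.2,17.5)

(-10.9,-17.4) to (28.2,17.5)


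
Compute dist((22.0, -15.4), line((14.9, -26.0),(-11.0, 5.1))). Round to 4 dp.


|cross product| = 495.35
|line direction| = sqrt(1638.02) = 40.4725
Distance = 495.35/sqrt(1638.02) = 12.2392

12.2392


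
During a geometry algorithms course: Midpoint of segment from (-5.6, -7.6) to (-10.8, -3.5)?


M = (((-5.6)+(-10.8))/2, ((-7.6)+(-3.5))/2)
= (-8.2, -5.55)

(-8.2, -5.55)


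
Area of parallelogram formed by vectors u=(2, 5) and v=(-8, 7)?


|u x v| = |2*7 - 5*(-8)|
= |14 - (-40)| = 54

54


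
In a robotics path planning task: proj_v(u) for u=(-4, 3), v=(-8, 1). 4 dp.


u.v = 35, |v| = sqrt(65) = 8.0623
Scalar projection = u.v / |v| = 35 / sqrt(65) = 4.3412

4.3412


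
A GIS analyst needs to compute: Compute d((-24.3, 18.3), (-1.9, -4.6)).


dx=22.4, dy=-22.9
d^2 = 22.4^2 + (-22.9)^2 = 1026.17
d = sqrt(1026.17) = 32.0339

32.0339


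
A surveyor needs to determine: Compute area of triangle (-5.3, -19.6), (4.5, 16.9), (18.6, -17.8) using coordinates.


Area = |x_A(y_B-y_C) + x_B(y_C-y_A) + x_C(y_A-y_B)|/2
= |(-183.91) + 8.1 + (-678.9)|/2
= 854.71/2 = 427.355

427.355


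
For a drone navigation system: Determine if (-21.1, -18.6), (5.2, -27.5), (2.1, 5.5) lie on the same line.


Cross product: (5.2-(-21.1))*(5.5-(-18.6)) - ((-27.5)-(-18.6))*(2.1-(-21.1))
= 840.31

No, not collinear


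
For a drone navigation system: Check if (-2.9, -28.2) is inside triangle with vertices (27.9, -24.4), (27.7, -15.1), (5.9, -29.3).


Cross products: AB x AP = 287.2, BC x BP = -148.94, CA x CP = 67.32
All same sign? no

No, outside


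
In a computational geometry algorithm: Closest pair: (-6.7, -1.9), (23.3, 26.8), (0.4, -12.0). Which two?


d(P0,P1) = 41.5173, d(P0,P2) = 12.3458, d(P1,P2) = 45.0539
Closest: P0 and P2

Closest pair: (-6.7, -1.9) and (0.4, -12.0), distance = 12.3458


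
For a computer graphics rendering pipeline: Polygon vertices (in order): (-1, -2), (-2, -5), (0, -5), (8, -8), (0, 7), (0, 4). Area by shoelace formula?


Shoelace sum: ((-1)*(-5) - (-2)*(-2)) + ((-2)*(-5) - 0*(-5)) + (0*(-8) - 8*(-5)) + (8*7 - 0*(-8)) + (0*4 - 0*7) + (0*(-2) - (-1)*4)
= 111
Area = |111|/2 = 55.5

55.5


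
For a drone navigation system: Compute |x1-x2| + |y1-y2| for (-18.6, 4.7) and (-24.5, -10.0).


|(-18.6)-(-24.5)| + |4.7-(-10)| = 5.9 + 14.7 = 20.6

20.6


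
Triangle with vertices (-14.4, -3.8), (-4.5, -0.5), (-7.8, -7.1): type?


Side lengths squared: AB^2=108.9, BC^2=54.45, CA^2=54.45
Sorted: [54.45, 54.45, 108.9]
By sides: Isosceles, By angles: Right

Isosceles, Right


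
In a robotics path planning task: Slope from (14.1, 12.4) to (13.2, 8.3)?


slope = (y2-y1)/(x2-x1) = (8.3-12.4)/(13.2-14.1) = (-4.1)/(-0.9) = 4.5556

4.5556


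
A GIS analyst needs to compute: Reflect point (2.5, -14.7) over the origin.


Reflection over origin: (x,y) -> (-x,-y)
(2.5, -14.7) -> (-2.5, 14.7)

(-2.5, 14.7)


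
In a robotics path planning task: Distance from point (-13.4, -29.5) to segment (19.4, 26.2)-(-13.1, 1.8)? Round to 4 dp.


Project P onto AB: t = 1 (clamped to [0,1])
Closest point on segment: (-13.1, 1.8)
Distance: 31.3014

31.3014


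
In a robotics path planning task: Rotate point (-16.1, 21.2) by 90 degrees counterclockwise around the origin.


90° CCW: (x,y) -> (-y, x)
(-16.1,21.2) -> (-21.2, -16.1)

(-21.2, -16.1)


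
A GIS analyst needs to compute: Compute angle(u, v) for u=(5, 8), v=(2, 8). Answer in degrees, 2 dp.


u.v = 74, |u| = sqrt(89) = 9.434, |v| = sqrt(68) = 8.2462
cos(theta) = u.v/(|u||v|) = 74/sqrt(6052) = 0.951223
theta = acos(0.951223) = 17.97 degrees

17.97 degrees


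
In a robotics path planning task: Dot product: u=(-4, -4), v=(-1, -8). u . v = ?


u . v = u_x*v_x + u_y*v_y = (-4)*(-1) + (-4)*(-8)
= 4 + 32 = 36

36


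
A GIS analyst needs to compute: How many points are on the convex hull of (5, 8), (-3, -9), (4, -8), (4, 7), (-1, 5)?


Convex hull vertices (CCW): (-3, -9), (4, -8), (5, 8), (-1, 5)
Count = 4

4


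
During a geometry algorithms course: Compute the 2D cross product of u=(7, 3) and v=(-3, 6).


u x v = u_x*v_y - u_y*v_x = 7*6 - 3*(-3)
= 42 - (-9) = 51

51


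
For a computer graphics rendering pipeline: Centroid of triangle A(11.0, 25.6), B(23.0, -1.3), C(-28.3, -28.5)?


Centroid = ((x_A+x_B+x_C)/3, (y_A+y_B+y_C)/3)
= ((11+23+(-28.3))/3, (25.6+(-1.3)+(-28.5))/3)
= (1.9, -1.4)

(1.9, -1.4)


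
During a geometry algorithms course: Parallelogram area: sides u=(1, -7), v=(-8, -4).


|u x v| = |1*(-4) - (-7)*(-8)|
= |(-4) - 56| = 60

60


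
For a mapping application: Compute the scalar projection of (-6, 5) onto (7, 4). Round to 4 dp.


u.v = -22, |v| = sqrt(65) = 8.0623
Scalar projection = u.v / |v| = -22 / sqrt(65) = -2.7288

-2.7288


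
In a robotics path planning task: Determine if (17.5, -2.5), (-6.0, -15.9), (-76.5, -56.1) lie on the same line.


Cross product: ((-6)-17.5)*((-56.1)-(-2.5)) - ((-15.9)-(-2.5))*((-76.5)-17.5)
= 0

Yes, collinear


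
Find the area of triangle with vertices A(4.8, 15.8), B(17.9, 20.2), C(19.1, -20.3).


Area = |x_A(y_B-y_C) + x_B(y_C-y_A) + x_C(y_A-y_B)|/2
= |194.4 + (-646.19) + (-84.04)|/2
= 535.83/2 = 267.915

267.915


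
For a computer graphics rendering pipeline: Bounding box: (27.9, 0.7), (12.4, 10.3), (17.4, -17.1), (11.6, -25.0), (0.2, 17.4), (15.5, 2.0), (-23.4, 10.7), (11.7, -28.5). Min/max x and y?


x range: [-23.4, 27.9]
y range: [-28.5, 17.4]
Bounding box: (-23.4,-28.5) to (27.9,17.4)

(-23.4,-28.5) to (27.9,17.4)


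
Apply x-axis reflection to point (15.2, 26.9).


Reflection over x-axis: (x,y) -> (x,-y)
(15.2, 26.9) -> (15.2, -26.9)

(15.2, -26.9)


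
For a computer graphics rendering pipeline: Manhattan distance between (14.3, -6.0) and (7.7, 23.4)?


|14.3-7.7| + |(-6)-23.4| = 6.6 + 29.4 = 36

36


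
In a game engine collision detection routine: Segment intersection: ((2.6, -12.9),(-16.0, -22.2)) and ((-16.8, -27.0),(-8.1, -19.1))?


Cross products: d1=-30.59, d2=35.44, d3=81.84, d4=15.81
d1*d2 < 0 and d3*d4 < 0? no

No, they don't intersect


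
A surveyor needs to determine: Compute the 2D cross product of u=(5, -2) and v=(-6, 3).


u x v = u_x*v_y - u_y*v_x = 5*3 - (-2)*(-6)
= 15 - 12 = 3

3


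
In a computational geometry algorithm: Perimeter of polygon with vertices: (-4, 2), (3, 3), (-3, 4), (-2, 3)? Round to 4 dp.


Sides: (-4, 2)->(3, 3): sqrt(50) = 7.071068, (3, 3)->(-3, 4): sqrt(37) = 6.082763, (-3, 4)->(-2, 3): sqrt(2) = 1.414214, (-2, 3)->(-4, 2): sqrt(5) = 2.236068
Sum = 16.804113
Perimeter = 16.8041

16.8041


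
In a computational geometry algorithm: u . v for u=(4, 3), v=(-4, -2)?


u . v = u_x*v_x + u_y*v_y = 4*(-4) + 3*(-2)
= (-16) + (-6) = -22

-22


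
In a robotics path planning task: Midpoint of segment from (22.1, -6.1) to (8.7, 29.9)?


M = ((22.1+8.7)/2, ((-6.1)+29.9)/2)
= (15.4, 11.9)

(15.4, 11.9)


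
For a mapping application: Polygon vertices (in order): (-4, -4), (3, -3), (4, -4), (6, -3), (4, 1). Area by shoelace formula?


Shoelace sum: ((-4)*(-3) - 3*(-4)) + (3*(-4) - 4*(-3)) + (4*(-3) - 6*(-4)) + (6*1 - 4*(-3)) + (4*(-4) - (-4)*1)
= 42
Area = |42|/2 = 21

21


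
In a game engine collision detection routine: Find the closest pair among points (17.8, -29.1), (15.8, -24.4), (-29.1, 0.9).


d(P0,P1) = 5.1078, d(P0,P2) = 55.6741, d(P1,P2) = 51.5374
Closest: P0 and P1

Closest pair: (17.8, -29.1) and (15.8, -24.4), distance = 5.1078


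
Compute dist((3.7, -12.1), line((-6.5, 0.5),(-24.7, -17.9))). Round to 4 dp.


|cross product| = 417
|line direction| = sqrt(669.8) = 25.8805
Distance = 417/sqrt(669.8) = 16.1125

16.1125


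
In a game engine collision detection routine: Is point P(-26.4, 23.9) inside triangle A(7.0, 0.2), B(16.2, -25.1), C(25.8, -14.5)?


Cross products: AB x AP = -626.98, BC x BP = 921.96, CA x CP = 45.42
All same sign? no

No, outside


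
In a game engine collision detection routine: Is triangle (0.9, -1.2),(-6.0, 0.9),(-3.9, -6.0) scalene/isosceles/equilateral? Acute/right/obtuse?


Side lengths squared: AB^2=52.02, BC^2=52.02, CA^2=46.08
Sorted: [46.08, 52.02, 52.02]
By sides: Isosceles, By angles: Acute

Isosceles, Acute


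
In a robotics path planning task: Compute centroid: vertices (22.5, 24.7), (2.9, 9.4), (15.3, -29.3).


Centroid = ((x_A+x_B+x_C)/3, (y_A+y_B+y_C)/3)
= ((22.5+2.9+15.3)/3, (24.7+9.4+(-29.3))/3)
= (13.5667, 1.6)

(13.5667, 1.6)


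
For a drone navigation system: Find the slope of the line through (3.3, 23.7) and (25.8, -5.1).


slope = (y2-y1)/(x2-x1) = ((-5.1)-23.7)/(25.8-3.3) = (-28.8)/22.5 = -1.28

-1.28


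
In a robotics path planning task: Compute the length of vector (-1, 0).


|u| = sqrt((-1)^2 + 0^2) = sqrt(1) = 1

1


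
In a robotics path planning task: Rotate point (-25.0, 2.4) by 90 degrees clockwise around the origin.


90° CW: (x,y) -> (y, -x)
(-25,2.4) -> (2.4, 25)

(2.4, 25)


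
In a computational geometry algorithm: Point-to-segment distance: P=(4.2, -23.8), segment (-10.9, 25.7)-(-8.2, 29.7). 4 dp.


Project P onto AB: t = 0 (clamped to [0,1])
Closest point on segment: (-10.9, 25.7)
Distance: 51.7519

51.7519


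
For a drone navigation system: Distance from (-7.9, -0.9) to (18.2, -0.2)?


dx=26.1, dy=0.7
d^2 = 26.1^2 + 0.7^2 = 681.7
d = sqrt(681.7) = 26.1094

26.1094


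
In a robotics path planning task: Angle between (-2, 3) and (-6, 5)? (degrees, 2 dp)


u.v = 27, |u| = sqrt(13) = 3.6056, |v| = sqrt(61) = 7.8102
cos(theta) = u.v/(|u||v|) = 27/sqrt(793) = 0.958798
theta = acos(0.958798) = 16.5 degrees

16.5 degrees


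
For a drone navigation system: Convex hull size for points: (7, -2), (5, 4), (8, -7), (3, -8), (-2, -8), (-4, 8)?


Convex hull vertices (CCW): (-4, 8), (-2, -8), (3, -8), (8, -7), (7, -2), (5, 4)
Count = 6

6


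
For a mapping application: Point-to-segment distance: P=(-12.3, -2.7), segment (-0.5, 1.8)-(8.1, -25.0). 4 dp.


Project P onto AB: t = 0.0241 (clamped to [0,1])
Closest point on segment: (-0.2924, 1.1532)
Distance: 12.6107

12.6107


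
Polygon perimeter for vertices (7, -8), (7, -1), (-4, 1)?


Sides: (7, -8)->(7, -1): sqrt(49) = 7, (7, -1)->(-4, 1): sqrt(125) = 11.18034, (-4, 1)->(7, -8): sqrt(202) = 14.21267
Sum = 32.39301
Perimeter = 32.393

32.393


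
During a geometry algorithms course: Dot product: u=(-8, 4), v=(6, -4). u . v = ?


u . v = u_x*v_x + u_y*v_y = (-8)*6 + 4*(-4)
= (-48) + (-16) = -64

-64


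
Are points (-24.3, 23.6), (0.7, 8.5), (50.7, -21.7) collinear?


Cross product: (0.7-(-24.3))*((-21.7)-23.6) - (8.5-23.6)*(50.7-(-24.3))
= 0

Yes, collinear


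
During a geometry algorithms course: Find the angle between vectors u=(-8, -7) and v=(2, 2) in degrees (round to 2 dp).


u.v = -30, |u| = sqrt(113) = 10.6301, |v| = sqrt(8) = 2.8284
cos(theta) = u.v/(|u||v|) = -30/sqrt(904) = -0.997785
theta = acos(-0.997785) = 176.19 degrees

176.19 degrees


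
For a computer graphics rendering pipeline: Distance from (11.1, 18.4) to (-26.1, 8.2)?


dx=-37.2, dy=-10.2
d^2 = (-37.2)^2 + (-10.2)^2 = 1487.88
d = sqrt(1487.88) = 38.573

38.573


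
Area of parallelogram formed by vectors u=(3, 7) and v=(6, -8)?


|u x v| = |3*(-8) - 7*6|
= |(-24) - 42| = 66

66


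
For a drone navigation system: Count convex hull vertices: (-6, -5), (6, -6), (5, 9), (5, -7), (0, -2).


Convex hull vertices (CCW): (-6, -5), (5, -7), (6, -6), (5, 9)
Count = 4

4


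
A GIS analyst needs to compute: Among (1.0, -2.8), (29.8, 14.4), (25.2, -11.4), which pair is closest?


d(P0,P1) = 33.5452, d(P0,P2) = 25.6827, d(P1,P2) = 26.2069
Closest: P0 and P2

Closest pair: (1.0, -2.8) and (25.2, -11.4), distance = 25.6827


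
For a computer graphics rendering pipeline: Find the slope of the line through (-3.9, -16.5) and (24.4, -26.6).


slope = (y2-y1)/(x2-x1) = ((-26.6)-(-16.5))/(24.4-(-3.9)) = (-10.1)/28.3 = -0.3569

-0.3569


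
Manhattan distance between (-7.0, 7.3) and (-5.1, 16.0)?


|(-7)-(-5.1)| + |7.3-16| = 1.9 + 8.7 = 10.6

10.6


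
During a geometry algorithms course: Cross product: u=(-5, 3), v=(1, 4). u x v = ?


u x v = u_x*v_y - u_y*v_x = (-5)*4 - 3*1
= (-20) - 3 = -23

-23


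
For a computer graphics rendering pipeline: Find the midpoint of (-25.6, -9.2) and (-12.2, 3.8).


M = (((-25.6)+(-12.2))/2, ((-9.2)+3.8)/2)
= (-18.9, -2.7)

(-18.9, -2.7)


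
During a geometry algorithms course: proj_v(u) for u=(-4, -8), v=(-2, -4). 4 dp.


u.v = 40, |v| = sqrt(20) = 4.4721
Scalar projection = u.v / |v| = 40 / sqrt(20) = 8.9443

8.9443


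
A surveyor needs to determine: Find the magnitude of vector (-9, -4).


|u| = sqrt((-9)^2 + (-4)^2) = sqrt(97) = 9.8489

9.8489


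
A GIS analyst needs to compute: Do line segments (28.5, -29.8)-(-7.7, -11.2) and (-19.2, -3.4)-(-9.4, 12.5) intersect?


Cross products: d1=-1017.15, d2=-259.29, d3=-68.46, d4=-826.32
d1*d2 < 0 and d3*d4 < 0? no

No, they don't intersect


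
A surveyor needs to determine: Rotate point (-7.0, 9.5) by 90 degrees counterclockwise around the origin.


90° CCW: (x,y) -> (-y, x)
(-7,9.5) -> (-9.5, -7)

(-9.5, -7)


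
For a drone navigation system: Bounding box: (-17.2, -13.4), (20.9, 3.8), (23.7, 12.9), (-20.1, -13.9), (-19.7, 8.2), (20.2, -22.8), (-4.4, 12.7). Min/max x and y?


x range: [-20.1, 23.7]
y range: [-22.8, 12.9]
Bounding box: (-20.1,-22.8) to (23.7,12.9)

(-20.1,-22.8) to (23.7,12.9)


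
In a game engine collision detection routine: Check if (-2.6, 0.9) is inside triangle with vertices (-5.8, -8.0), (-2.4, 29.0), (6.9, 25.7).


Cross products: AB x AP = -88.14, BC x BP = -261.99, CA x CP = -5.19
All same sign? yes

Yes, inside


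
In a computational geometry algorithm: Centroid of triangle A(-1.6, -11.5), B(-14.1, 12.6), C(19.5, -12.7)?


Centroid = ((x_A+x_B+x_C)/3, (y_A+y_B+y_C)/3)
= (((-1.6)+(-14.1)+19.5)/3, ((-11.5)+12.6+(-12.7))/3)
= (1.2667, -3.8667)

(1.2667, -3.8667)


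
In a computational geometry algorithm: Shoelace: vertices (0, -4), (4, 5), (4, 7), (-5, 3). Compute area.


Shoelace sum: (0*5 - 4*(-4)) + (4*7 - 4*5) + (4*3 - (-5)*7) + ((-5)*(-4) - 0*3)
= 91
Area = |91|/2 = 45.5

45.5


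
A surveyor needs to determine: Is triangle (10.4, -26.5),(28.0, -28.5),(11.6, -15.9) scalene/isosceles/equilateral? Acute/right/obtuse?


Side lengths squared: AB^2=313.76, BC^2=427.72, CA^2=113.8
Sorted: [113.8, 313.76, 427.72]
By sides: Scalene, By angles: Obtuse

Scalene, Obtuse


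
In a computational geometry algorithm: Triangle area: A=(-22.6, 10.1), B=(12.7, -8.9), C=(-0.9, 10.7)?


Area = |x_A(y_B-y_C) + x_B(y_C-y_A) + x_C(y_A-y_B)|/2
= |442.96 + 7.62 + (-17.1)|/2
= 433.48/2 = 216.74

216.74


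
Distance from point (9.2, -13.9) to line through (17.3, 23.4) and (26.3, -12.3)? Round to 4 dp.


|cross product| = 624.87
|line direction| = sqrt(1355.49) = 36.817
Distance = 624.87/sqrt(1355.49) = 16.9723

16.9723


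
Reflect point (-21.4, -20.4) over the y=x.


Reflection over y=x: (x,y) -> (y,x)
(-21.4, -20.4) -> (-20.4, -21.4)

(-20.4, -21.4)


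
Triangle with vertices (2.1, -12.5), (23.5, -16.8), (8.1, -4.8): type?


Side lengths squared: AB^2=476.45, BC^2=381.16, CA^2=95.29
Sorted: [95.29, 381.16, 476.45]
By sides: Scalene, By angles: Right

Scalene, Right


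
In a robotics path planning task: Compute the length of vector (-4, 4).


|u| = sqrt((-4)^2 + 4^2) = sqrt(32) = 5.6569

5.6569


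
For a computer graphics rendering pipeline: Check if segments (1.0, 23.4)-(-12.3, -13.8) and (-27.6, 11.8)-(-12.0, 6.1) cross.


Cross products: d1=343.98, d2=-312.15, d3=-909.64, d4=-253.51
d1*d2 < 0 and d3*d4 < 0? no

No, they don't intersect


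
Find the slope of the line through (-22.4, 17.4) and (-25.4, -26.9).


slope = (y2-y1)/(x2-x1) = ((-26.9)-17.4)/((-25.4)-(-22.4)) = (-44.3)/(-3) = 14.7667

14.7667


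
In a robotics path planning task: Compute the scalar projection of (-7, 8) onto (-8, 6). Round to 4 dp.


u.v = 104, |v| = sqrt(100) = 10
Scalar projection = u.v / |v| = 104 / sqrt(100) = 10.4

10.4


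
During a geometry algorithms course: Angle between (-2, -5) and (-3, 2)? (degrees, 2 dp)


u.v = -4, |u| = sqrt(29) = 5.3852, |v| = sqrt(13) = 3.6056
cos(theta) = u.v/(|u||v|) = -4/sqrt(377) = -0.20601
theta = acos(-0.20601) = 101.89 degrees

101.89 degrees


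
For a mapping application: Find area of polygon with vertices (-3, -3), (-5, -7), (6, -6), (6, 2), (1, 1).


Shoelace sum: ((-3)*(-7) - (-5)*(-3)) + ((-5)*(-6) - 6*(-7)) + (6*2 - 6*(-6)) + (6*1 - 1*2) + (1*(-3) - (-3)*1)
= 130
Area = |130|/2 = 65

65


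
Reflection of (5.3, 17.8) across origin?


Reflection over origin: (x,y) -> (-x,-y)
(5.3, 17.8) -> (-5.3, -17.8)

(-5.3, -17.8)


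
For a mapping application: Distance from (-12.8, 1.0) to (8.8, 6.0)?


dx=21.6, dy=5
d^2 = 21.6^2 + 5^2 = 491.56
d = sqrt(491.56) = 22.1712

22.1712


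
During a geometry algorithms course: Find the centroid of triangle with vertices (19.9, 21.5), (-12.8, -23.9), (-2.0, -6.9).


Centroid = ((x_A+x_B+x_C)/3, (y_A+y_B+y_C)/3)
= ((19.9+(-12.8)+(-2))/3, (21.5+(-23.9)+(-6.9))/3)
= (1.7, -3.1)

(1.7, -3.1)


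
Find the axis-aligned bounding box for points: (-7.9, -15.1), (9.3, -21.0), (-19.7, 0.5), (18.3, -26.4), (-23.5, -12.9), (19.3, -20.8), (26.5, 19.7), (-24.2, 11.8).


x range: [-24.2, 26.5]
y range: [-26.4, 19.7]
Bounding box: (-24.2,-26.4) to (26.5,19.7)

(-24.2,-26.4) to (26.5,19.7)


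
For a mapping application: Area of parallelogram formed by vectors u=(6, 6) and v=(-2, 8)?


|u x v| = |6*8 - 6*(-2)|
= |48 - (-12)| = 60

60


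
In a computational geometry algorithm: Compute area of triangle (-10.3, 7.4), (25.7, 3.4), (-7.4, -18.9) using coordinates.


Area = |x_A(y_B-y_C) + x_B(y_C-y_A) + x_C(y_A-y_B)|/2
= |(-229.69) + (-675.91) + (-29.6)|/2
= 935.2/2 = 467.6

467.6


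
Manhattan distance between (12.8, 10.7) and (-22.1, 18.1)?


|12.8-(-22.1)| + |10.7-18.1| = 34.9 + 7.4 = 42.3

42.3


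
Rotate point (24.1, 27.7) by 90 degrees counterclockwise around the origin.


90° CCW: (x,y) -> (-y, x)
(24.1,27.7) -> (-27.7, 24.1)

(-27.7, 24.1)


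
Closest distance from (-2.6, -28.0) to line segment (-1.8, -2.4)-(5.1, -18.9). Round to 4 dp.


Project P onto AB: t = 1 (clamped to [0,1])
Closest point on segment: (5.1, -18.9)
Distance: 11.9206

11.9206


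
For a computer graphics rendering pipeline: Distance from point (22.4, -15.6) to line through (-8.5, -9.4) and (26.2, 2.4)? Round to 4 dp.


|cross product| = 579.76
|line direction| = sqrt(1343.33) = 36.6515
Distance = 579.76/sqrt(1343.33) = 15.8182

15.8182


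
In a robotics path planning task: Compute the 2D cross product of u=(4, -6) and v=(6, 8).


u x v = u_x*v_y - u_y*v_x = 4*8 - (-6)*6
= 32 - (-36) = 68

68


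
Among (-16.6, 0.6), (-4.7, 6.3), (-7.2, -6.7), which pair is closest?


d(P0,P1) = 13.1947, d(P0,P2) = 11.9017, d(P1,P2) = 13.2382
Closest: P0 and P2

Closest pair: (-16.6, 0.6) and (-7.2, -6.7), distance = 11.9017


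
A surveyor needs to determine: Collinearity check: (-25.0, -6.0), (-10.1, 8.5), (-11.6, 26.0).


Cross product: ((-10.1)-(-25))*(26-(-6)) - (8.5-(-6))*((-11.6)-(-25))
= 282.5

No, not collinear


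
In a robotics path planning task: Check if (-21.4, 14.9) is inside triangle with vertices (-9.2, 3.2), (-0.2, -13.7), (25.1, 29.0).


Cross products: AB x AP = -100.88, BC x BP = 1628.82, CA x CP = -716.07
All same sign? no

No, outside


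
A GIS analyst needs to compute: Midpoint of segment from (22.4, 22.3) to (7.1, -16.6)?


M = ((22.4+7.1)/2, (22.3+(-16.6))/2)
= (14.75, 2.85)

(14.75, 2.85)


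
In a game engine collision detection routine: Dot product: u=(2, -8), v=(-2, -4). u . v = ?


u . v = u_x*v_x + u_y*v_y = 2*(-2) + (-8)*(-4)
= (-4) + 32 = 28

28


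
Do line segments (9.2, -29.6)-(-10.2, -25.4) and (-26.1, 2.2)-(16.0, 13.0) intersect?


Cross products: d1=-1720.02, d2=-1333.68, d3=-468.66, d4=-855
d1*d2 < 0 and d3*d4 < 0? no

No, they don't intersect


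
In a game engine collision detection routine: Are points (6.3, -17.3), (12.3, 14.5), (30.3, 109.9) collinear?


Cross product: (12.3-6.3)*(109.9-(-17.3)) - (14.5-(-17.3))*(30.3-6.3)
= 0

Yes, collinear


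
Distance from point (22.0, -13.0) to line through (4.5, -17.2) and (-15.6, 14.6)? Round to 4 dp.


|cross product| = 640.92
|line direction| = sqrt(1415.25) = 37.6198
Distance = 640.92/sqrt(1415.25) = 17.0368

17.0368


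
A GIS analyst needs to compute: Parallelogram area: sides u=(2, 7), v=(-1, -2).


|u x v| = |2*(-2) - 7*(-1)|
= |(-4) - (-7)| = 3

3


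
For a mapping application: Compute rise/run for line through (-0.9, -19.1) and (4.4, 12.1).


slope = (y2-y1)/(x2-x1) = (12.1-(-19.1))/(4.4-(-0.9)) = 31.2/5.3 = 5.8868

5.8868


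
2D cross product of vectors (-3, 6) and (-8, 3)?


u x v = u_x*v_y - u_y*v_x = (-3)*3 - 6*(-8)
= (-9) - (-48) = 39

39


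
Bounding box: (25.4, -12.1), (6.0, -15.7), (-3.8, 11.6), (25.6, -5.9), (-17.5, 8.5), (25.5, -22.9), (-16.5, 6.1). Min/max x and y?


x range: [-17.5, 25.6]
y range: [-22.9, 11.6]
Bounding box: (-17.5,-22.9) to (25.6,11.6)

(-17.5,-22.9) to (25.6,11.6)


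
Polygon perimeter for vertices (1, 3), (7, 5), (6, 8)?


Sides: (1, 3)->(7, 5): sqrt(40) = 6.324555, (7, 5)->(6, 8): sqrt(10) = 3.162278, (6, 8)->(1, 3): sqrt(50) = 7.071068
Sum = 16.557901
Perimeter = 16.5579

16.5579


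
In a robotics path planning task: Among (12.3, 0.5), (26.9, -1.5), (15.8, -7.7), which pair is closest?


d(P0,P1) = 14.7363, d(P0,P2) = 8.9157, d(P1,P2) = 12.7142
Closest: P0 and P2

Closest pair: (12.3, 0.5) and (15.8, -7.7), distance = 8.9157


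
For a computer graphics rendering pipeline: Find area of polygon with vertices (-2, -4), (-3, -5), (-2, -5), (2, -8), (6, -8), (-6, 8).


Shoelace sum: ((-2)*(-5) - (-3)*(-4)) + ((-3)*(-5) - (-2)*(-5)) + ((-2)*(-8) - 2*(-5)) + (2*(-8) - 6*(-8)) + (6*8 - (-6)*(-8)) + ((-6)*(-4) - (-2)*8)
= 101
Area = |101|/2 = 50.5

50.5


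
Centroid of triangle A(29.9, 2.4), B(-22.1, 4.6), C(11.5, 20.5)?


Centroid = ((x_A+x_B+x_C)/3, (y_A+y_B+y_C)/3)
= ((29.9+(-22.1)+11.5)/3, (2.4+4.6+20.5)/3)
= (6.4333, 9.1667)

(6.4333, 9.1667)


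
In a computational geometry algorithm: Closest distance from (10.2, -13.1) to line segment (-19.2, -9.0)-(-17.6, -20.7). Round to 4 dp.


Project P onto AB: t = 0.6813 (clamped to [0,1])
Closest point on segment: (-18.1099, -16.9714)
Distance: 28.5734

28.5734


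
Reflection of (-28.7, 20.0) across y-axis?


Reflection over y-axis: (x,y) -> (-x,y)
(-28.7, 20) -> (28.7, 20)

(28.7, 20)


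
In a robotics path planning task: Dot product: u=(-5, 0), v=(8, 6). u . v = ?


u . v = u_x*v_x + u_y*v_y = (-5)*8 + 0*6
= (-40) + 0 = -40

-40


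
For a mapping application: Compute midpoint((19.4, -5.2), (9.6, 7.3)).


M = ((19.4+9.6)/2, ((-5.2)+7.3)/2)
= (14.5, 1.05)

(14.5, 1.05)


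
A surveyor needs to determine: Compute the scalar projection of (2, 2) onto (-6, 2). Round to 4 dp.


u.v = -8, |v| = sqrt(40) = 6.3246
Scalar projection = u.v / |v| = -8 / sqrt(40) = -1.2649

-1.2649


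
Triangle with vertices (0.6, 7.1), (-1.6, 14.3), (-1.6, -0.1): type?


Side lengths squared: AB^2=56.68, BC^2=207.36, CA^2=56.68
Sorted: [56.68, 56.68, 207.36]
By sides: Isosceles, By angles: Obtuse

Isosceles, Obtuse


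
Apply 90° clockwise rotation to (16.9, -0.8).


90° CW: (x,y) -> (y, -x)
(16.9,-0.8) -> (-0.8, -16.9)

(-0.8, -16.9)


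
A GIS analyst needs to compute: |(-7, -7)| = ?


|u| = sqrt((-7)^2 + (-7)^2) = sqrt(98) = 9.8995

9.8995


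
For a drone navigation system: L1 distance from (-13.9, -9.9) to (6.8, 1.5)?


|(-13.9)-6.8| + |(-9.9)-1.5| = 20.7 + 11.4 = 32.1

32.1


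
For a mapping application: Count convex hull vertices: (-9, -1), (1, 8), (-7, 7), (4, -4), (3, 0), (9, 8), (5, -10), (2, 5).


Convex hull vertices (CCW): (-9, -1), (5, -10), (9, 8), (1, 8), (-7, 7)
Count = 5

5


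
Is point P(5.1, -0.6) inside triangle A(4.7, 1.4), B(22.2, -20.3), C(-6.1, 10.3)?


Cross products: AB x AP = -26.32, BC x BP = -34.25, CA x CP = -18.04
All same sign? yes

Yes, inside


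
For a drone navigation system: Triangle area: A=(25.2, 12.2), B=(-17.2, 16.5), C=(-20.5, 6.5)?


Area = |x_A(y_B-y_C) + x_B(y_C-y_A) + x_C(y_A-y_B)|/2
= |252 + 98.04 + 88.15|/2
= 438.19/2 = 219.095

219.095


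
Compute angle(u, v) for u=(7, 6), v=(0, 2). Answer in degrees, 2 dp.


u.v = 12, |u| = sqrt(85) = 9.2195, |v| = sqrt(4) = 2
cos(theta) = u.v/(|u||v|) = 12/sqrt(340) = 0.650791
theta = acos(0.650791) = 49.4 degrees

49.4 degrees


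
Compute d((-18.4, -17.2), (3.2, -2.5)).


dx=21.6, dy=14.7
d^2 = 21.6^2 + 14.7^2 = 682.65
d = sqrt(682.65) = 26.1276

26.1276


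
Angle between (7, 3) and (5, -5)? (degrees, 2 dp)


u.v = 20, |u| = sqrt(58) = 7.6158, |v| = sqrt(50) = 7.0711
cos(theta) = u.v/(|u||v|) = 20/sqrt(2900) = 0.371391
theta = acos(0.371391) = 68.2 degrees

68.2 degrees


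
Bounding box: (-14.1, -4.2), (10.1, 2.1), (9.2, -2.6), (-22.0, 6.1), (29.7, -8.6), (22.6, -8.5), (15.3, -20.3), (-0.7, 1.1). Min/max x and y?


x range: [-22, 29.7]
y range: [-20.3, 6.1]
Bounding box: (-22,-20.3) to (29.7,6.1)

(-22,-20.3) to (29.7,6.1)


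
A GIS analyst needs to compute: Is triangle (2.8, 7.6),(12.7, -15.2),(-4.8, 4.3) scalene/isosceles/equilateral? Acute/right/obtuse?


Side lengths squared: AB^2=617.85, BC^2=686.5, CA^2=68.65
Sorted: [68.65, 617.85, 686.5]
By sides: Scalene, By angles: Right

Scalene, Right


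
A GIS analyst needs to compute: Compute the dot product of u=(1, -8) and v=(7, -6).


u . v = u_x*v_x + u_y*v_y = 1*7 + (-8)*(-6)
= 7 + 48 = 55

55


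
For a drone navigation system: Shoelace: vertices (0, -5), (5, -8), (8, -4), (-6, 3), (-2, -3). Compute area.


Shoelace sum: (0*(-8) - 5*(-5)) + (5*(-4) - 8*(-8)) + (8*3 - (-6)*(-4)) + ((-6)*(-3) - (-2)*3) + ((-2)*(-5) - 0*(-3))
= 103
Area = |103|/2 = 51.5

51.5


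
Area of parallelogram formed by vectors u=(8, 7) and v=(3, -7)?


|u x v| = |8*(-7) - 7*3|
= |(-56) - 21| = 77

77


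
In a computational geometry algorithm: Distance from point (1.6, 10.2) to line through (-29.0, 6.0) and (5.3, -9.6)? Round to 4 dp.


|cross product| = 621.42
|line direction| = sqrt(1419.85) = 37.6809
Distance = 621.42/sqrt(1419.85) = 16.4916

16.4916


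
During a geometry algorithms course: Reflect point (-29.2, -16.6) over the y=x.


Reflection over y=x: (x,y) -> (y,x)
(-29.2, -16.6) -> (-16.6, -29.2)

(-16.6, -29.2)


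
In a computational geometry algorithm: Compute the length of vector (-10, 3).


|u| = sqrt((-10)^2 + 3^2) = sqrt(109) = 10.4403

10.4403


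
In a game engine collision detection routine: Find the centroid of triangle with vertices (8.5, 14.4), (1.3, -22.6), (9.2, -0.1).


Centroid = ((x_A+x_B+x_C)/3, (y_A+y_B+y_C)/3)
= ((8.5+1.3+9.2)/3, (14.4+(-22.6)+(-0.1))/3)
= (6.3333, -2.7667)

(6.3333, -2.7667)


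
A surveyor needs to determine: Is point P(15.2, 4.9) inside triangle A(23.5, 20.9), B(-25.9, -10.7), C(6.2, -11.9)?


Cross products: AB x AP = 528.12, BC x BP = 550.08, CA x CP = -4.56
All same sign? no

No, outside


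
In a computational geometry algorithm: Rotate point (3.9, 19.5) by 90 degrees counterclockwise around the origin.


90° CCW: (x,y) -> (-y, x)
(3.9,19.5) -> (-19.5, 3.9)

(-19.5, 3.9)


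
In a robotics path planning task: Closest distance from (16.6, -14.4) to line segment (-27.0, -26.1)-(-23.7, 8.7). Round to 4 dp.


Project P onto AB: t = 0.451 (clamped to [0,1])
Closest point on segment: (-25.5118, -10.4066)
Distance: 42.3008

42.3008


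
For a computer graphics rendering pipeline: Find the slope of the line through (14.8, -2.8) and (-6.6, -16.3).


slope = (y2-y1)/(x2-x1) = ((-16.3)-(-2.8))/((-6.6)-14.8) = (-13.5)/(-21.4) = 0.6308

0.6308


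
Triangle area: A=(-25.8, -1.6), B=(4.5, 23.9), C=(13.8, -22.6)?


Area = |x_A(y_B-y_C) + x_B(y_C-y_A) + x_C(y_A-y_B)|/2
= |(-1199.7) + (-94.5) + (-351.9)|/2
= 1646.1/2 = 823.05

823.05


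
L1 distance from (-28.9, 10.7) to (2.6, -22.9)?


|(-28.9)-2.6| + |10.7-(-22.9)| = 31.5 + 33.6 = 65.1

65.1


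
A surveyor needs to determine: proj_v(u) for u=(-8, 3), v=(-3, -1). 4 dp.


u.v = 21, |v| = sqrt(10) = 3.1623
Scalar projection = u.v / |v| = 21 / sqrt(10) = 6.6408

6.6408


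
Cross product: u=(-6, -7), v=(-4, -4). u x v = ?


u x v = u_x*v_y - u_y*v_x = (-6)*(-4) - (-7)*(-4)
= 24 - 28 = -4

-4


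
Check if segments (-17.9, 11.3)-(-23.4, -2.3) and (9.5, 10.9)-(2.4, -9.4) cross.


Cross products: d1=-559.06, d2=-574.15, d3=374.84, d4=389.93
d1*d2 < 0 and d3*d4 < 0? no

No, they don't intersect


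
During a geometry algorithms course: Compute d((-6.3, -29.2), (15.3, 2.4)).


dx=21.6, dy=31.6
d^2 = 21.6^2 + 31.6^2 = 1465.12
d = sqrt(1465.12) = 38.2769

38.2769


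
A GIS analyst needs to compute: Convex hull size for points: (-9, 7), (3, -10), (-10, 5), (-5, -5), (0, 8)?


Convex hull vertices (CCW): (-10, 5), (-5, -5), (3, -10), (0, 8), (-9, 7)
Count = 5

5


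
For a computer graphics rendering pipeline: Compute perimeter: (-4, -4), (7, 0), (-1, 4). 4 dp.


Sides: (-4, -4)->(7, 0): sqrt(137) = 11.7047, (7, 0)->(-1, 4): sqrt(80) = 8.944272, (-1, 4)->(-4, -4): sqrt(73) = 8.544004
Sum = 29.192976
Perimeter = 29.193

29.193


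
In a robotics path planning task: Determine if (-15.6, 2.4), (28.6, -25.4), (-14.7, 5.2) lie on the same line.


Cross product: (28.6-(-15.6))*(5.2-2.4) - ((-25.4)-2.4)*((-14.7)-(-15.6))
= 148.78

No, not collinear


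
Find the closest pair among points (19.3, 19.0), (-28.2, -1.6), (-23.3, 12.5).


d(P0,P1) = 51.7746, d(P0,P2) = 43.093, d(P1,P2) = 14.9272
Closest: P1 and P2

Closest pair: (-28.2, -1.6) and (-23.3, 12.5), distance = 14.9272


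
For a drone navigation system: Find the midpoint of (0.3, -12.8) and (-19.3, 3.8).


M = ((0.3+(-19.3))/2, ((-12.8)+3.8)/2)
= (-9.5, -4.5)

(-9.5, -4.5)


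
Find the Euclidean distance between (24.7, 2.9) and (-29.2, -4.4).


dx=-53.9, dy=-7.3
d^2 = (-53.9)^2 + (-7.3)^2 = 2958.5
d = sqrt(2958.5) = 54.3921

54.3921
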